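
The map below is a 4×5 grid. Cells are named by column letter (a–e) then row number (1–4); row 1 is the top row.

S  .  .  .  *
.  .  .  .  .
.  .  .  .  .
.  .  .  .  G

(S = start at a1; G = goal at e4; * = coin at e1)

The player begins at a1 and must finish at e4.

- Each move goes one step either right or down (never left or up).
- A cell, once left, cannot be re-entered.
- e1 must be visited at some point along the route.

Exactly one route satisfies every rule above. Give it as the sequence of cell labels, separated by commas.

Moves only go right or down, so the column and row indices never decrease.
Route from a1: right 4 to e1, down 3 to e4 — 7 moves in all.
Check: all required cells visited.

a1, b1, c1, d1, e1, e2, e3, e4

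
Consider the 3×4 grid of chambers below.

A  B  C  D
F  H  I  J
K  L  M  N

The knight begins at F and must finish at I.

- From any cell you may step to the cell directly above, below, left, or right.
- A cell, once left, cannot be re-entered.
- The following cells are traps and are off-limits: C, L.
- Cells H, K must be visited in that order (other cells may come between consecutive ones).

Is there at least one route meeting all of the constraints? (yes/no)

no

K must be visited but has only one open neighbour (F), and it is neither the start nor the goal — the route would have to enter and leave through F, re-entering it.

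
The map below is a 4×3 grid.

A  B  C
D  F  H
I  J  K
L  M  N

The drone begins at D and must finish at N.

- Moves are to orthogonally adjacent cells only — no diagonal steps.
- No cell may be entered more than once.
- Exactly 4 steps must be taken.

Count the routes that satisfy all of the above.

Need simple routes of exactly 4 moves from D to N (Manhattan distance 4, so 0 moves are spent on a detour and 0 undoing it).
Enumerating: D I L M N | D I J M N | D I J K N | D F J M N | D F J K N | D F H K N.
That gives 6 routes.

6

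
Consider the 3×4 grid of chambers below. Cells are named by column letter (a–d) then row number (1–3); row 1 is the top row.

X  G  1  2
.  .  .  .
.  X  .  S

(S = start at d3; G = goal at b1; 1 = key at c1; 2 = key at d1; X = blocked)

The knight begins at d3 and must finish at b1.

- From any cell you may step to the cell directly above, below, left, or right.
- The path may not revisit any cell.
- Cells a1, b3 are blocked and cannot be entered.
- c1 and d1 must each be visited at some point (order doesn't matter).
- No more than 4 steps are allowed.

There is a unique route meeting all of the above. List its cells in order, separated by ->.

Any route must reach c1 and d1 and still end at b1 within 4 moves, so the order of the required stops is forced.
Route from d3: up 2 to d1, left 2 to b1 — 4 moves in all.
Check: all required cells visited; 4 ≤ 4 moves.

d3 -> d2 -> d1 -> c1 -> b1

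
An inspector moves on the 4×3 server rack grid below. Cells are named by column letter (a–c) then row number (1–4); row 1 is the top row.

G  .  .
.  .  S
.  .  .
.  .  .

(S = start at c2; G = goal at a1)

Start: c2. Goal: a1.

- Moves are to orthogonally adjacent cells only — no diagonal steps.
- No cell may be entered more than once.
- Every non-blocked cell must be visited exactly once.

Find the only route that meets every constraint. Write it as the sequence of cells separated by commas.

Need to visit all 12 open cells exactly once, starting at c2 and ending at a1.
Cell c1 has only two open neighbours (c2 and b1), so the path must pass straight through it: one of those is the cell it's entered from and the other is where it exits.
Route from c2: up to c1, left to b1, 2× down (reaching b3), right to c3, down to c4, 2× left (reaching a4), 3× up (reaching a1) — 11 moves in all.
Check: all 12 open cells covered.

c2, c1, b1, b2, b3, c3, c4, b4, a4, a3, a2, a1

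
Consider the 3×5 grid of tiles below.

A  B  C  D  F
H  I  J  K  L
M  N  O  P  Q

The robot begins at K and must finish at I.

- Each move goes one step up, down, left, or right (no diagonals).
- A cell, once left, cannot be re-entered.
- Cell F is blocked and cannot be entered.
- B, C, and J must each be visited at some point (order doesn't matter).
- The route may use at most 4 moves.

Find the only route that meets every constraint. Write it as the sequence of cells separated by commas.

K, J, C, B, I

The 4-move cap with required stops at B, C, J leaves no slack for detours.
Route from K: left to J, up to C, left to B, down to I — 4 moves in all.
Check: all required cells visited; 4 ≤ 4 moves.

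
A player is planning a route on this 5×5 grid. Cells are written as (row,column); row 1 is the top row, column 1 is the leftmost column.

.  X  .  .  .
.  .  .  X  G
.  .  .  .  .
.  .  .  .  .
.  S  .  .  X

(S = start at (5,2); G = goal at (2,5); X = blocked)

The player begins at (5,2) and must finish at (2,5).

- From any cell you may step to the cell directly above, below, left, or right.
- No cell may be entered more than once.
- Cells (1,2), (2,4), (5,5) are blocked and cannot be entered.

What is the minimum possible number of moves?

6

The Manhattan distance from (5,2) to (2,5) is |5−2| + |2−5| = 6, so at least 6 moves are needed.
A route of 6 moves achieves this: (5,2) → (4,2) → (3,2) → (3,3) → (3,4) → (3,5) → (2,5).
Since 6 matches the lower bound, it is optimal.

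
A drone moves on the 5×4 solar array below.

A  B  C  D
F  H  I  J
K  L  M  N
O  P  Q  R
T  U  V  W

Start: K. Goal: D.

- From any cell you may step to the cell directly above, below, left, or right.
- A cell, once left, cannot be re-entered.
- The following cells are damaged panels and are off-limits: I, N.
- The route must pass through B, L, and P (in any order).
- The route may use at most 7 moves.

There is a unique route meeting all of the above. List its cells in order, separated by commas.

Any route must reach B, L, and P and still end at D within 7 moves, so the order of the required stops is forced.
Route from K: down 1 to O, right 1 to P, up 3 to B, right 2 to D — 7 moves in all.
Check: all required cells visited; 7 ≤ 7 moves.

K, O, P, L, H, B, C, D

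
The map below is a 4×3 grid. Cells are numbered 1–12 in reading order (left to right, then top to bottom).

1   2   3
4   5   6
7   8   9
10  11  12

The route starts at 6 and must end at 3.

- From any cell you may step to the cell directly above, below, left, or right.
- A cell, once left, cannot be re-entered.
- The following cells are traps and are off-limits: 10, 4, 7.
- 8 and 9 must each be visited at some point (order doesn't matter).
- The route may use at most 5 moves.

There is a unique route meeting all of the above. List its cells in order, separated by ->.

6 -> 9 -> 8 -> 5 -> 2 -> 3

Any route must reach 8 and 9 and still end at 3 within 5 moves, so the order of the required stops is forced.
Route from 6: down 1 to 9, left 1 to 8, up 2 to 2, right 1 to 3 — 5 moves in all.
Check: all required cells visited; 5 ≤ 5 moves.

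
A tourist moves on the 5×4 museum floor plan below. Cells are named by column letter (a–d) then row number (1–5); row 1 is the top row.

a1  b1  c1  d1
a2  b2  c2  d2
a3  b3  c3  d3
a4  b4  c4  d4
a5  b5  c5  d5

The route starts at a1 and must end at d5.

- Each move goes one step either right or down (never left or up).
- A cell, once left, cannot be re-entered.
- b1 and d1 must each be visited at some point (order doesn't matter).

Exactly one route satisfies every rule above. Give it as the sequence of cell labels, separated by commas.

a1, b1, c1, d1, d2, d3, d4, d5

Moves only go right or down, so the column and row indices never decrease.
Route from a1: 3× right (reaching d1), 4× down (reaching d5) — 7 moves in all.
Check: all required cells visited.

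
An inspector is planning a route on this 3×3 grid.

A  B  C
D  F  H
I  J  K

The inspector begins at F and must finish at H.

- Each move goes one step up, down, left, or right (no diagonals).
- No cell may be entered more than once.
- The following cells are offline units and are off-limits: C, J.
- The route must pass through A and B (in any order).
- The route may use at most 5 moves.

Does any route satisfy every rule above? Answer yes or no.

Every way from A onward to H runs back through F, which the route has already used — so it cannot be completed without a revisit.

no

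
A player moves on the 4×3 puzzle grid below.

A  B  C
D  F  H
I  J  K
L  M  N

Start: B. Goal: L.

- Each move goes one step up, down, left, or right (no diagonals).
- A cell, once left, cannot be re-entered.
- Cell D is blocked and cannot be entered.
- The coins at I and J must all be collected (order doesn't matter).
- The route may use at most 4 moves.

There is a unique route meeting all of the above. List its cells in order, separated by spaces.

Any route must reach I and J and still end at L within 4 moves, so the order of the required stops is forced.
Route from B: 2× down (reaching J), left to I, down to L — 4 moves in all.
Check: all required cells visited; 4 ≤ 4 moves.

B F J I L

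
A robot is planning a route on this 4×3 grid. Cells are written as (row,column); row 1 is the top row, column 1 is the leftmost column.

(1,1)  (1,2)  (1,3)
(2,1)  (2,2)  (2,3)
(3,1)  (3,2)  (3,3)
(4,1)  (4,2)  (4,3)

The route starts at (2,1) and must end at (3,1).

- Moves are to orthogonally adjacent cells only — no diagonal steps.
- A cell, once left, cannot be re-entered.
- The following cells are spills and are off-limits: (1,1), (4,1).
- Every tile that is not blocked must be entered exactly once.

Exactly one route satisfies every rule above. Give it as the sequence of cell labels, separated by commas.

Need to visit all 10 open cells exactly once, starting at (2,1) and ending at (3,1).
Cell (1,3) has only two open neighbours ((2,3) and (1,2)), so the path must pass straight through it: one of those is the cell it's entered from and the other is where it exits.
Route from (2,1): right to (2,2), up to (1,2), right to (1,3), 3× down (reaching (4,3)), left to (4,2), up to (3,2), left to (3,1) — 9 moves in all.
Check: all 10 open cells covered.

(2,1), (2,2), (1,2), (1,3), (2,3), (3,3), (4,3), (4,2), (3,2), (3,1)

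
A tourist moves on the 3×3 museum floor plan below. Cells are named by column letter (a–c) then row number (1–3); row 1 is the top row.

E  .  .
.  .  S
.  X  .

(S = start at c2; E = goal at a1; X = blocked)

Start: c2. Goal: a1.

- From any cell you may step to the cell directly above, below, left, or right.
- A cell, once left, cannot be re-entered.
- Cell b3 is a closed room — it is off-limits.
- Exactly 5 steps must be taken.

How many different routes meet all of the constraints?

Need simple routes of exactly 5 moves from c2 to a1 (Manhattan distance 3, so 1 moves are spent on a detour and 1 undoing it).
Enumerating: c2 c1 b1 b2 a2 a1.
That gives 1 route.

1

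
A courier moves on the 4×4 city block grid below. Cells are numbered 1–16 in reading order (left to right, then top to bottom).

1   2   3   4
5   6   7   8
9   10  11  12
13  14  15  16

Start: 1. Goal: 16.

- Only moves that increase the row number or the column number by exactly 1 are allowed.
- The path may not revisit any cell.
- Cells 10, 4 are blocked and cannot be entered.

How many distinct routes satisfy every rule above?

A right/down-only route from 1 to 16 makes exactly 3 down-moves and 3 right-moves in some order.
With no other constraints that would be C(6,3) = 20 routes.
Subtract routes through each blocked cell (inclusion–exclusion for overlaps): − through 4: 1 − through 10: 9 → 10.
That gives 10 routes.

10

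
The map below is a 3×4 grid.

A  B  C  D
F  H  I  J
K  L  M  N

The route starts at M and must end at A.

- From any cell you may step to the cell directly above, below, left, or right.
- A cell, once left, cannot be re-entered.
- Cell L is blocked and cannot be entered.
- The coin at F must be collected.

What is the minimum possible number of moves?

4

Any route passes through F somewhere between M and A. Summing Manhattan distances along the two legs (M → F → A) gives a lower bound of 3 + 1 = 4 moves.
A route of 4 moves achieves this: M → I → H → F → A.
Since 4 matches the lower bound, it is optimal.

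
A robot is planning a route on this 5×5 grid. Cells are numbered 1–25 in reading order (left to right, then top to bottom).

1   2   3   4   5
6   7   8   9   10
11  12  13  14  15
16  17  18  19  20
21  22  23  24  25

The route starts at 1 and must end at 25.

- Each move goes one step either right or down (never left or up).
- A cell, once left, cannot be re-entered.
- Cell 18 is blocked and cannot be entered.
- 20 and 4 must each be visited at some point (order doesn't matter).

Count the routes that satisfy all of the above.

4

A right/down-only route from 1 to 25 makes exactly 4 down-moves and 4 right-moves in some order.
With no other constraints that would be C(8,4) = 70 routes.
A monotone route can only reach the required cells in the order 4, 20, so split there and multiply the segment counts (each segment already excludes blocked cells): 1→4: 1; 4→20: 4; 20→25: 1; product = 4.
That gives 4 routes.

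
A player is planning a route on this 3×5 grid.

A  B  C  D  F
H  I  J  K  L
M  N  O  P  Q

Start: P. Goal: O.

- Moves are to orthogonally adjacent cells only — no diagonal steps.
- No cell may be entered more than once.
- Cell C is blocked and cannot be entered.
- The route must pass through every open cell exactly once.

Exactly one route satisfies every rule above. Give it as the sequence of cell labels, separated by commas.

P, Q, L, F, D, K, J, I, B, A, H, M, N, O

Need to visit all 14 open cells exactly once, starting at P and ending at O.
Route from P: right to Q, 2× up (reaching F), left to D, down to K, 2× left (reaching I), up to B, left to A, 2× down (reaching M), 2× right (reaching O) — 13 moves in all.
Check: all 14 open cells covered.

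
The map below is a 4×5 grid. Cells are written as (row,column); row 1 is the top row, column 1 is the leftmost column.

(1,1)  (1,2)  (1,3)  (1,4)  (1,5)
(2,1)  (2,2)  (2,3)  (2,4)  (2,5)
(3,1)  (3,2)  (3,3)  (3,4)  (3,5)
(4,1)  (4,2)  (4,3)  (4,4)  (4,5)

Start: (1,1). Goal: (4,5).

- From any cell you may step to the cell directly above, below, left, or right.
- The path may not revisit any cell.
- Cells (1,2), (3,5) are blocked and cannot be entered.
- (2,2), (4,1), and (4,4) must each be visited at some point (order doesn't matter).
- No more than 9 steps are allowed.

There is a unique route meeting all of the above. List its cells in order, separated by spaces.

(1,1) (2,1) (2,2) (3,2) (3,1) (4,1) (4,2) (4,3) (4,4) (4,5)

Any route must reach (2,2), (4,1), and (4,4) and still end at (4,5) within 9 moves, so the order of the required stops is forced.
Route from (1,1): down to (2,1), right to (2,2), down to (3,2), left to (3,1), down to (4,1), 4× right (reaching (4,5)) — 9 moves in all.
Check: all required cells visited; 9 ≤ 9 moves.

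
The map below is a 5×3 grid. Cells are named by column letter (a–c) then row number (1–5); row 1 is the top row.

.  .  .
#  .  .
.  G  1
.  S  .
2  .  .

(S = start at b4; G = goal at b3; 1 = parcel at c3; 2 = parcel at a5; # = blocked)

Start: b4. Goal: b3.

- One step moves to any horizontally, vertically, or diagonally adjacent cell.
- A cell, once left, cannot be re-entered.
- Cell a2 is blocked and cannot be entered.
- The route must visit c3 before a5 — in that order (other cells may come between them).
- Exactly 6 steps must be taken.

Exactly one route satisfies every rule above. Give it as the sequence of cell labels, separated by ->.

b4 -> c3 -> c4 -> b5 -> a5 -> a4 -> b3

The waypoints must appear in the order c3, a5, with no cell reused.
Route from b4: up-right 1 to c3, down 1 to c4, down-left 1 to b5, left 1 to a5, up 1 to a4, up-right 1 to b3 — 6 moves in all.
Check: order respected (1 at step 1, 2 at step 4); 6 moves as required.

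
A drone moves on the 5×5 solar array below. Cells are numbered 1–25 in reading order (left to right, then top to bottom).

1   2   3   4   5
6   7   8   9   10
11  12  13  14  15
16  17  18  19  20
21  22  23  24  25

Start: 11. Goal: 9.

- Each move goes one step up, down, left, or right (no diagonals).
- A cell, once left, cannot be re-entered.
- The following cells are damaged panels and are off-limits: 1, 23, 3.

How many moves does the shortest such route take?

The Manhattan distance from 11 to 9 is |3−2| + |1−4| = 4, so at least 4 moves are needed.
A route of 4 moves achieves this: 11 → 6 → 7 → 8 → 9.
Since 4 matches the lower bound, it is optimal.

4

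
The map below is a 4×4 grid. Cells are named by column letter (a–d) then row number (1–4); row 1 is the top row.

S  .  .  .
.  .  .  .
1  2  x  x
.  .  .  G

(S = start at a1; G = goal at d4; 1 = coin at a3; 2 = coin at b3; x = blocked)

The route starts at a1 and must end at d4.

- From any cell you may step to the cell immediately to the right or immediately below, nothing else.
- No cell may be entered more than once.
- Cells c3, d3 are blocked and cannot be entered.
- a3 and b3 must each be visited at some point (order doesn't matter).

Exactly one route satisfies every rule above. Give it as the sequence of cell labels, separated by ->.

a1 -> a2 -> a3 -> b3 -> b4 -> c4 -> d4

Moves only go right or down, so the column and row indices never decrease.
Route from a1: 2× down (reaching a3), right to b3, down to b4, 2× right (reaching d4) — 6 moves in all.
Check: all required cells visited.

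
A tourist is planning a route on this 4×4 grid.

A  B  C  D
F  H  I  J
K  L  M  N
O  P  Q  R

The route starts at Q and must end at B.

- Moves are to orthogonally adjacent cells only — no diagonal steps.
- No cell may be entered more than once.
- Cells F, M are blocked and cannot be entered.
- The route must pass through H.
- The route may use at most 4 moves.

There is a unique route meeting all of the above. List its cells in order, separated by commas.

Any route must reach H and still end at B within 4 moves, so the order of the required stops is forced.
Route from Q: left 1 to P, up 3 to B — 4 moves in all.
Check: all required cells visited; 4 ≤ 4 moves.

Q, P, L, H, B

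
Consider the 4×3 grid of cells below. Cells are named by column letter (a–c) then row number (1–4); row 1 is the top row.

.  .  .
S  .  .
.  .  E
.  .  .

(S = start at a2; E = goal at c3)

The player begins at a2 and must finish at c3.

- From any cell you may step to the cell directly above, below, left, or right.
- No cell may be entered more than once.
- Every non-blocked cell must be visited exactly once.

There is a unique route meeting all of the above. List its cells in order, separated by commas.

Need to visit all 12 open cells exactly once, starting at a2 and ending at c3.
Cell c1 has only two open neighbours (c2 and b1), so the path must pass straight through it: one of those is the cell it's entered from and the other is where it exits.
Route from a2: up to a1, 2× right (reaching c1), down to c2, left to b2, down to b3, left to a3, down to a4, 2× right (reaching c4), up to c3 — 11 moves in all.
Check: all 12 open cells covered.

a2, a1, b1, c1, c2, b2, b3, a3, a4, b4, c4, c3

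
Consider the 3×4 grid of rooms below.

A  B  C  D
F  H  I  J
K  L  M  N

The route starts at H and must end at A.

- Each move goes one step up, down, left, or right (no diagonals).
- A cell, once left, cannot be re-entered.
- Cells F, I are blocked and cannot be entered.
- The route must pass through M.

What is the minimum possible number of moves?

Any route passes through M somewhere between H and A. Summing Manhattan distances along the two legs (H → M → A) gives a lower bound of 2 + 4 = 6 moves.
The shortest route satisfying every rule uses 8 moves: H → L → M → N → J → D → C → B → A.
The no-revisit rule (legs can't share cells) pushes the minimum above the 6-move bound; an exhaustive check rules out every length from 6 to 7, leaving 8 as the minimum.

8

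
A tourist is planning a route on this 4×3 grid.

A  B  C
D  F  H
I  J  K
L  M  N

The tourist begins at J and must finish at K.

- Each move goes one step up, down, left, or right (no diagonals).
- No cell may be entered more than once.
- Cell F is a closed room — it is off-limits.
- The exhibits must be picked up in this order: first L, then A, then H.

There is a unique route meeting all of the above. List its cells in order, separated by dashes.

The waypoints must appear in the order L, A, H, with no cell reused.
Route from J: down to M, left to L, 3× up (reaching A), 2× right (reaching C), 2× down (reaching K) — 9 moves in all.
Check: order respected (L at step 2, A at step 5, H at step 8).

J - M - L - I - D - A - B - C - H - K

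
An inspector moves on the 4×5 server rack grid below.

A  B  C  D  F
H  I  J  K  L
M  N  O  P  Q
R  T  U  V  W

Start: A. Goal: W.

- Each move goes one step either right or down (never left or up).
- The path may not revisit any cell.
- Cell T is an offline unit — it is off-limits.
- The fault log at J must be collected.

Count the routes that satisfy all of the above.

18

A right/down-only route from A to W makes exactly 3 down-moves and 4 right-moves in some order.
With no other constraints that would be C(7,3) = 35 routes.
Split at J and multiply the segment counts (each segment already excludes blocked cells): A→J: 3; J→W: 6; product = 18.
That gives 18 routes.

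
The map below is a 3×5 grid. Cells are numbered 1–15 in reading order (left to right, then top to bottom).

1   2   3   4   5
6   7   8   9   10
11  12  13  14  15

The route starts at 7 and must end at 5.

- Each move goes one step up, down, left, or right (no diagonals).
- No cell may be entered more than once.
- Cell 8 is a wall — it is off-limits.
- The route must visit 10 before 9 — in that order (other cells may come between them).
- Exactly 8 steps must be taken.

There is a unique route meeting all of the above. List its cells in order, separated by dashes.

7 - 12 - 13 - 14 - 15 - 10 - 9 - 4 - 5

The waypoints must appear in the order 10, 9, with no cell reused.
Route from 7: down to 12, 3× right (reaching 15), up to 10, left to 9, up to 4, right to 5 — 8 moves in all.
Check: order respected (10 at step 5, 9 at step 6); 8 moves as required.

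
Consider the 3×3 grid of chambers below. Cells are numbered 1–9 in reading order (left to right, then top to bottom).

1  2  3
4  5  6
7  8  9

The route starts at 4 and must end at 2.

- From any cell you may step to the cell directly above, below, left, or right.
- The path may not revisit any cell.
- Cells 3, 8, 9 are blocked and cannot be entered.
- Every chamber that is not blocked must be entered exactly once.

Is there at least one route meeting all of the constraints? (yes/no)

no

Cell 6 has only one open neighbour but is neither the start nor the goal, so a Hamiltonian route would have to both enter and leave it through the same neighbour — impossible without revisiting.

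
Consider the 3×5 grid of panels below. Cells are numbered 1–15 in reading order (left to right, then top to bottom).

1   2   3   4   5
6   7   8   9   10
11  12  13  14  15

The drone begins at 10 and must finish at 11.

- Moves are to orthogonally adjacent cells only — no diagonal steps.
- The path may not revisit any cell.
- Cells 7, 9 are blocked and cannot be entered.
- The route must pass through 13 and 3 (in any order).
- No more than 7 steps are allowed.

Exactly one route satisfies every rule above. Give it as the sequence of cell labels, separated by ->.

The budget equals the shortest possible length, so every move has to be on a shortest route through the required cells.
Route from 10: up 1 to 5, left 2 to 3, down 2 to 13, left 2 to 11 — 7 moves in all.
Check: all required cells visited; 7 ≤ 7 moves.

10 -> 5 -> 4 -> 3 -> 8 -> 13 -> 12 -> 11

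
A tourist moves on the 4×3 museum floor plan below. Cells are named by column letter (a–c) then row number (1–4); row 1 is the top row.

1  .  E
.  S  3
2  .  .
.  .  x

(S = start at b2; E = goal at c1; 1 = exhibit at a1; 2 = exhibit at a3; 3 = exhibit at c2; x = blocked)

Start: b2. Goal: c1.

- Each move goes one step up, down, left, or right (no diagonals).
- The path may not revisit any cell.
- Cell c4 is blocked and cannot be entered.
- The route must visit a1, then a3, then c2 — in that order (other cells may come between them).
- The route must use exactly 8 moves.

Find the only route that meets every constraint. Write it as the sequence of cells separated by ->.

The waypoints must appear in the order a1, a3, c2, with no cell reused.
Route from b2: up to b1, left to a1, 2× down (reaching a3), 2× right (reaching c3), 2× up (reaching c1) — 8 moves in all.
Check: order respected (1 at step 2, 2 at step 4, 3 at step 7); 8 moves as required.

b2 -> b1 -> a1 -> a2 -> a3 -> b3 -> c3 -> c2 -> c1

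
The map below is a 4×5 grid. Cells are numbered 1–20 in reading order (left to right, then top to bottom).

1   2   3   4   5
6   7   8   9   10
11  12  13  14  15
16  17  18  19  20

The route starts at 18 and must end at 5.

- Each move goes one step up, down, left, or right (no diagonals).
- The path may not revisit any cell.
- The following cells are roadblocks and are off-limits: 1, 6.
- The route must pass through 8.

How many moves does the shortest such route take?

5

Any route passes through 8 somewhere between 18 and 5. Summing Manhattan distances along the two legs (18 → 8 → 5) gives a lower bound of 2 + 3 = 5 moves.
A route of 5 moves achieves this: 18 → 13 → 8 → 3 → 4 → 5.
Since 5 matches the lower bound, it is optimal.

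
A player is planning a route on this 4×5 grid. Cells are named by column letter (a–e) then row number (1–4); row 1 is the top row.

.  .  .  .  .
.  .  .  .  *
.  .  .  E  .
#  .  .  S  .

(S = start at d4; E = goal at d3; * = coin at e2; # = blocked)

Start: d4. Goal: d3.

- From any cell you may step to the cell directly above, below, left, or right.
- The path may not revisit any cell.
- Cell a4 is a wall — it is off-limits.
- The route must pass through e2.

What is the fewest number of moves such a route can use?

5

Any route passes through e2 somewhere between d4 and d3. Summing Manhattan distances along the two legs (d4 → e2 → d3) gives a lower bound of 3 + 2 = 5 moves.
A route of 5 moves achieves this: d4 → e4 → e3 → e2 → d2 → d3.
Since 5 matches the lower bound, it is optimal.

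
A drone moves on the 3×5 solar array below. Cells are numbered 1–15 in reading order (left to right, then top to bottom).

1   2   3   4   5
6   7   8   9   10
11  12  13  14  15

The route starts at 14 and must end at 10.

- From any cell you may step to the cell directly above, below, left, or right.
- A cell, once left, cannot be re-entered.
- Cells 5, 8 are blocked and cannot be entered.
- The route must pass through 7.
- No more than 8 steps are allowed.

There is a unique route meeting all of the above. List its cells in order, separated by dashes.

Any route must reach 7 and still end at 10 within 8 moves, so the order of the required stops is forced.
Route from 14: 2× left (reaching 12), 2× up (reaching 2), 2× right (reaching 4), down to 9, right to 10 — 8 moves in all.
Check: all required cells visited; 8 ≤ 8 moves.

14 - 13 - 12 - 7 - 2 - 3 - 4 - 9 - 10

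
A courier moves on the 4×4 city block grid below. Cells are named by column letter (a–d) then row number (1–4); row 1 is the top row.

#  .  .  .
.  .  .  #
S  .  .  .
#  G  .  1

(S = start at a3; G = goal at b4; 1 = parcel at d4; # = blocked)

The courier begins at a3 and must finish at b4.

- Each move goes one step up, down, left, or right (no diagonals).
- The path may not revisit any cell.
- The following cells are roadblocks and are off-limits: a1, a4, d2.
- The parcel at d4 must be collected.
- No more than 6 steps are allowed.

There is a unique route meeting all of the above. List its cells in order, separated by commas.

a3, b3, c3, d3, d4, c4, b4

The budget equals the shortest possible length, so every move has to be on a shortest route through the required cells.
Route from a3: right 3 to d3, down 1 to d4, left 2 to b4 — 6 moves in all.
Check: all required cells visited; 6 ≤ 6 moves.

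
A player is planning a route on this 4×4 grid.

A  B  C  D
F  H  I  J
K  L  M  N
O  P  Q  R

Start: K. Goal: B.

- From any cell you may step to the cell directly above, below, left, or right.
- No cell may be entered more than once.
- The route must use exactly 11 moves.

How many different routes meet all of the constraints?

Need simple routes of exactly 11 moves from K to B (Manhattan distance 3, so 4 moves are spent on a detour and 4 undoing it).
Branch systematically from the start, pruning whenever the remaining move budget drops below the Manhattan distance to B or differs from it in parity. Grouping the completions by first move — via F: 9; via O: 16; via L: 10 — and summing: 9 + 16 + 10 = 35.
That gives 35 routes.

35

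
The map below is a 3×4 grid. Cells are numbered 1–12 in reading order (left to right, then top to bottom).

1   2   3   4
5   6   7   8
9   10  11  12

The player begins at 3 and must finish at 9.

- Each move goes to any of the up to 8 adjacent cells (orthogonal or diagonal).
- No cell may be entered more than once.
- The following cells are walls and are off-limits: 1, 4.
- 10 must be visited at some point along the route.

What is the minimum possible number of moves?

Any route passes through 10 somewhere between 3 and 9. Summing Chebyshev distances along the two legs (3 → 10 → 9) gives a lower bound of 2 + 1 = 3 moves.
A route of 3 moves achieves this: 3 → 6 → 10 → 9.
Since 3 matches the lower bound, it is optimal.

3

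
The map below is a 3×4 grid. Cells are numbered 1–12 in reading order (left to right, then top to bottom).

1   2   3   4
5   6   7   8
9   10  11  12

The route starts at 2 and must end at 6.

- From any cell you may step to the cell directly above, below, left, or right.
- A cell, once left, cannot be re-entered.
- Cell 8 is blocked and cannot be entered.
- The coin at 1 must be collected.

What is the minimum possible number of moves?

3

Any route passes through 1 somewhere between 2 and 6. Summing Manhattan distances along the two legs (2 → 1 → 6) gives a lower bound of 1 + 2 = 3 moves.
A route of 3 moves achieves this: 2 → 1 → 5 → 6.
Since 3 matches the lower bound, it is optimal.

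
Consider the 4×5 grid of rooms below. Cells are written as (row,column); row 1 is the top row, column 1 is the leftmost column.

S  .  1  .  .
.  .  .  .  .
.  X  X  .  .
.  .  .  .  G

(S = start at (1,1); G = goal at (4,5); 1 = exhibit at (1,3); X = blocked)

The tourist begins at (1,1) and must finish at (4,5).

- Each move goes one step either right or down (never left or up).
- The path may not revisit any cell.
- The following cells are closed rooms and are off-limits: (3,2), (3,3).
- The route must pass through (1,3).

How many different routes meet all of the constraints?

A right/down-only route from (1,1) to (4,5) makes exactly 3 down-moves and 4 right-moves in some order.
With no other constraints that would be C(7,3) = 35 routes.
Split at (1,3) and multiply the segment counts (each segment already excludes blocked cells): (1,1)→(1,3): 1; (1,3)→(4,5): 7; product = 7.
That gives 7 routes.

7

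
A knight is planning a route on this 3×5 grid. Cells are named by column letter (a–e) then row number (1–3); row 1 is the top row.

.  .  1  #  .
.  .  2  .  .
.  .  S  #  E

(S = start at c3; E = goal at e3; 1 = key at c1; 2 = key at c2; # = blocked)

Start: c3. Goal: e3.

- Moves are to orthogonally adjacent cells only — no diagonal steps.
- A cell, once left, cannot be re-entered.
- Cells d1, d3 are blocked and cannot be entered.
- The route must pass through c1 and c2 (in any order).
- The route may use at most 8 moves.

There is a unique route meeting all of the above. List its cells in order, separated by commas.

c3, b3, b2, b1, c1, c2, d2, e2, e3

The 8-move cap with required stops at c1, c2 leaves no slack for detours.
Route from c3: left 1 to b3, up 2 to b1, right 1 to c1, down 1 to c2, right 2 to e2, down 1 to e3 — 8 moves in all.
Check: all required cells visited; 8 ≤ 8 moves.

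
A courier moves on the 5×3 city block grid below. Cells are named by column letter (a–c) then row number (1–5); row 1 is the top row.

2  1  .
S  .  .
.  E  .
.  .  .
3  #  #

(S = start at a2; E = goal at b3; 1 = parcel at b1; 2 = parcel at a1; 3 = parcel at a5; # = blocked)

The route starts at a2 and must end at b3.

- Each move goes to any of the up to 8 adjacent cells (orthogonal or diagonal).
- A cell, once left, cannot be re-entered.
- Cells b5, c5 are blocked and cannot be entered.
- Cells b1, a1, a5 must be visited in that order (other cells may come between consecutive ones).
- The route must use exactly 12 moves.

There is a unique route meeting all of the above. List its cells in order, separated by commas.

The waypoints must appear in the order b1, a1, a5, with no cell reused.
Route from a2: up-right 1 to b1, left 1 to a1, down-right 1 to b2, up-right 1 to c1, down 3 to c4, left 1 to b4, down-left 1 to a5, up 2 to a3, right 1 to b3 — 12 moves in all.
Check: order respected (1 at step 1, 2 at step 2, 3 at step 9); 12 moves as required.

a2, b1, a1, b2, c1, c2, c3, c4, b4, a5, a4, a3, b3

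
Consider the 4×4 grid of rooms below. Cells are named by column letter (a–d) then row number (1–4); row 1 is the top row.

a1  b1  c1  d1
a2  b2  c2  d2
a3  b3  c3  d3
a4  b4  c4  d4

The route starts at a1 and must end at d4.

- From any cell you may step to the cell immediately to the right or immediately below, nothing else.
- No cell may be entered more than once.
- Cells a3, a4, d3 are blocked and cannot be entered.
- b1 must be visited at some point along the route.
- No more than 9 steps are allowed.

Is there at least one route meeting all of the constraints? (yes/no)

One route that works: a1 → b1 → b2 → b3 → b4 → c4 → d4.

yes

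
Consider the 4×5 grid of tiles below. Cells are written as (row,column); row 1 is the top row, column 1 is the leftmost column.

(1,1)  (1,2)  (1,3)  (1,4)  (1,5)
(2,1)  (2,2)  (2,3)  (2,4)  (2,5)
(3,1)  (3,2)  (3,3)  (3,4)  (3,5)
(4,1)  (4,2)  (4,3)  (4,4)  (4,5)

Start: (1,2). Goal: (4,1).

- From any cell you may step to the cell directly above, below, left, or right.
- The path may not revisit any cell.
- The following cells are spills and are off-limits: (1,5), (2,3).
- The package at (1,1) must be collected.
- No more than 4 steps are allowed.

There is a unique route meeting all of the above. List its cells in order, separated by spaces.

(1,2) (1,1) (2,1) (3,1) (4,1)

The 4-move cap with required stops at (1,1) leaves no slack for detours.
Route from (1,2): left to (1,1), 3× down (reaching (4,1)) — 4 moves in all.
Check: all required cells visited; 4 ≤ 4 moves.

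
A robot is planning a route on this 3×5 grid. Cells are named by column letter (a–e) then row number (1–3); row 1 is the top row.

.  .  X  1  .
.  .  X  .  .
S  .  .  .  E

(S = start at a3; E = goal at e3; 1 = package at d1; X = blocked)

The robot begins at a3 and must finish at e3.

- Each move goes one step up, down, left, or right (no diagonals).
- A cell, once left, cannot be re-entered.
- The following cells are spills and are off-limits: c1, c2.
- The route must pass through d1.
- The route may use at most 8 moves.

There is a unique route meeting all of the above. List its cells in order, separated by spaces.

a3 b3 c3 d3 d2 d1 e1 e2 e3

The 8-move cap with required stops at d1 leaves no slack for detours.
Route from a3: 3× right (reaching d3), 2× up (reaching d1), right to e1, 2× down (reaching e3) — 8 moves in all.
Check: all required cells visited; 8 ≤ 8 moves.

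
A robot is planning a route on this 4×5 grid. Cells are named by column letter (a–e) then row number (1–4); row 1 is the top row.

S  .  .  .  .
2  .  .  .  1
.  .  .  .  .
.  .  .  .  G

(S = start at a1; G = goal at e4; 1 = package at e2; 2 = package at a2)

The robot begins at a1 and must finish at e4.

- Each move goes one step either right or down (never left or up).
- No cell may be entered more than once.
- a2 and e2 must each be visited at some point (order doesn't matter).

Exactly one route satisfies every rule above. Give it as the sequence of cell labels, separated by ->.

Moves only go right or down, so the column and row indices never decrease.
Route from a1: down 1 to a2, right 4 to e2, down 2 to e4 — 7 moves in all.
Check: all required cells visited.

a1 -> a2 -> b2 -> c2 -> d2 -> e2 -> e3 -> e4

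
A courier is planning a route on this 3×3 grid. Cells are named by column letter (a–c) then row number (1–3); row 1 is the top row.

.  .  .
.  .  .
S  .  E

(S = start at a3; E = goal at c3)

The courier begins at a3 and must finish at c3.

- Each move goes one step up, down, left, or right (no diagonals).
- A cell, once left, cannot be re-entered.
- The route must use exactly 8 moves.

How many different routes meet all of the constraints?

Need simple routes of exactly 8 moves from a3 to c3 (Manhattan distance 2, so 3 moves are spent on a detour and 3 undoing it).
Enumerating: a3 a2 a1 b1 c1 c2 b2 b3 c3 | a3 b3 b2 a2 a1 b1 c1 c2 c3.
That gives 2 routes.

2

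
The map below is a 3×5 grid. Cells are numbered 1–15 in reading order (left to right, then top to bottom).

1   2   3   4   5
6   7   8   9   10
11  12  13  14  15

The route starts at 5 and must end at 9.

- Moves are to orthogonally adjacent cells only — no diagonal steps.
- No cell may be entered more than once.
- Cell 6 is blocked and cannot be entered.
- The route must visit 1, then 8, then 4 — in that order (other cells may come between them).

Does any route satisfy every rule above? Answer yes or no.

no

1 must be visited but has only one open neighbour (2), and it is neither the start nor the goal — the route would have to enter and leave through 2, re-entering it.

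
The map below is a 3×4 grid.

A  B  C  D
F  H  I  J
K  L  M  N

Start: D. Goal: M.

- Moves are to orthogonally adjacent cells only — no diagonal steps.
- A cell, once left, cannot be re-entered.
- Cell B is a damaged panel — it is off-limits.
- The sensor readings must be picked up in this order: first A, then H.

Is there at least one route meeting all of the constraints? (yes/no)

A must be visited but has only one open neighbour (F), and it is neither the start nor the goal — the route would have to enter and leave through F, re-entering it.

no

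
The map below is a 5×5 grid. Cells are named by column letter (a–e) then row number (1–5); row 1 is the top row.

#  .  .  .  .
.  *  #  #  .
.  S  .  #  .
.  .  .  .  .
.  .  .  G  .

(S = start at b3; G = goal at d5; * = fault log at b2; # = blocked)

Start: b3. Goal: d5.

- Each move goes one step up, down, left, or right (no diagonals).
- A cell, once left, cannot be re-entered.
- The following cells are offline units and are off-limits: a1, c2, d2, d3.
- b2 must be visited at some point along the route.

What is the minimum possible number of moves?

Any route passes through b2 somewhere between b3 and d5. Summing Manhattan distances along the two legs (b3 → b2 → d5) gives a lower bound of 1 + 5 = 6 moves.
The shortest route satisfying every rule uses 8 moves: b3 → b2 → a2 → a3 → a4 → a5 → b5 → c5 → d5.
The no-revisit rule (legs can't share cells) pushes the minimum above the 6-move bound; an exhaustive check rules out every length from 6 to 7, leaving 8 as the minimum.

8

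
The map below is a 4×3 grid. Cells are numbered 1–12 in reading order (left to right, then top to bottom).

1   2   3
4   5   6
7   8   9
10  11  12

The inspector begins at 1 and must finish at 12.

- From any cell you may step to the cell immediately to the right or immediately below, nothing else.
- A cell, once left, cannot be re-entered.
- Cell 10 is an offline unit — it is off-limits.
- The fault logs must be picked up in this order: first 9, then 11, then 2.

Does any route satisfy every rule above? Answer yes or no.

11 lies to the left of 9, so going from 9 to 11 would need a leftward move — but moves only go right/down, so 9 cannot be visited before 11.

no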